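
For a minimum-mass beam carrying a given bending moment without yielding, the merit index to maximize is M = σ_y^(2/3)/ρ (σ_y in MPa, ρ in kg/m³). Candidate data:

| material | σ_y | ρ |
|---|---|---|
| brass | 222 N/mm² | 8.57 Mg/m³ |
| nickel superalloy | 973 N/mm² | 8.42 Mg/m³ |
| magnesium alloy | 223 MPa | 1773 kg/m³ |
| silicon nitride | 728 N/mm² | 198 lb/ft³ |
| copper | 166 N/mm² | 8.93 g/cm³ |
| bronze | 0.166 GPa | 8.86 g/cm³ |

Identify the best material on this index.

Convert each candidate to consistent units, then evaluate M:
  brass: σ_y = 222.0 MPa, ρ = 8570 kg/m³
  nickel superalloy: σ_y = 973.0 MPa, ρ = 8420 kg/m³
  magnesium alloy: σ_y = 223.0 MPa, ρ = 1773 kg/m³
  silicon nitride: σ_y = 728.0 MPa, ρ = 3172 kg/m³
  copper: σ_y = 166.0 MPa, ρ = 8930 kg/m³
  bronze: σ_y = 166.0 MPa, ρ = 8860 kg/m³
  silicon nitride: M = 25.5×10⁻³
  magnesium alloy: M = 20.7×10⁻³
  nickel superalloy: M = 11.7×10⁻³
  brass: M = 4.28×10⁻³
  bronze: M = 3.41×10⁻³
  copper: M = 3.38×10⁻³
Highest index: silicon nitride.

silicon nitride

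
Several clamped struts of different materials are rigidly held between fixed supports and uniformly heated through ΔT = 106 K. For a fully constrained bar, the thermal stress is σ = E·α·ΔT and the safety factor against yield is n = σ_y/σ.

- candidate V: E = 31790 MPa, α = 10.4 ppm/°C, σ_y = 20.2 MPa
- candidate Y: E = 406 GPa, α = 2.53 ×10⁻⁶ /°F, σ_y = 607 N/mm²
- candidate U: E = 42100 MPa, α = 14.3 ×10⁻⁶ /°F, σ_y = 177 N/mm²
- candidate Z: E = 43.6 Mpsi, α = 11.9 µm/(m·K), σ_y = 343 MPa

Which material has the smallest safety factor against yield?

candidate V

Per material, after unit conversion:
  candidate V: E = 31.79, α = 10.4, σ_y = 20.20 → σ = 35.0 MPa, n = 0.576
  candidate Y: E = 406.0, α = 4.55, σ_y = 607.0 → σ = 196 MPa, n = 3.10
  candidate U: E = 42.10, α = 25.7, σ_y = 177.0 → σ = 115 MPa, n = 1.54
  candidate Z: E = 300.6, α = 11.9, σ_y = 343.0 → σ = 379 MPa, n = 0.905
The minimum is candidate V at n = 0.576.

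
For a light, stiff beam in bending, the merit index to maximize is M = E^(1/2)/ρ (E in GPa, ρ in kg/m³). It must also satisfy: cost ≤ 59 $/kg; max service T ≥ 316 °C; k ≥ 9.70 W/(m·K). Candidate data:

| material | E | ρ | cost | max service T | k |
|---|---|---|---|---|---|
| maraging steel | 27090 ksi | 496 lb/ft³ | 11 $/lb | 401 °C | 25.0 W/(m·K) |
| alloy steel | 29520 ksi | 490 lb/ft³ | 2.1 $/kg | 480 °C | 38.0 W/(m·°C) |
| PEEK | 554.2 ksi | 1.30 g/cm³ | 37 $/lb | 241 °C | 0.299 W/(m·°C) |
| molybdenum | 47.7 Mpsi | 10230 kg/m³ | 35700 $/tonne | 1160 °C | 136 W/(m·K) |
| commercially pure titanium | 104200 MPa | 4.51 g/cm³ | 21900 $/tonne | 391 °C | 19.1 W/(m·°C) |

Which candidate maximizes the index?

Screen on constraints: cost ≤ 59 $/kg; max service T ≥ 316 °C; k ≥ 9.70 W/(m·K). Survivors: maraging steel, alloy steel, molybdenum, commercially pure titanium.
Normalizing units and computing the index:
  maraging steel: E = 186.8 GPa, ρ = 7945 kg/m³
  alloy steel: E = 203.5 GPa, ρ = 7849 kg/m³
  molybdenum: E = 328.9 GPa, ρ = 10230 kg/m³
  commercially pure titanium: E = 104.2 GPa, ρ = 4510 kg/m³
  commercially pure titanium: M = 2.26×10⁻³
  alloy steel: M = 1.82×10⁻³
  molybdenum: M = 1.77×10⁻³
  maraging steel: M = 1.72×10⁻³
Highest index: commercially pure titanium.

commercially pure titanium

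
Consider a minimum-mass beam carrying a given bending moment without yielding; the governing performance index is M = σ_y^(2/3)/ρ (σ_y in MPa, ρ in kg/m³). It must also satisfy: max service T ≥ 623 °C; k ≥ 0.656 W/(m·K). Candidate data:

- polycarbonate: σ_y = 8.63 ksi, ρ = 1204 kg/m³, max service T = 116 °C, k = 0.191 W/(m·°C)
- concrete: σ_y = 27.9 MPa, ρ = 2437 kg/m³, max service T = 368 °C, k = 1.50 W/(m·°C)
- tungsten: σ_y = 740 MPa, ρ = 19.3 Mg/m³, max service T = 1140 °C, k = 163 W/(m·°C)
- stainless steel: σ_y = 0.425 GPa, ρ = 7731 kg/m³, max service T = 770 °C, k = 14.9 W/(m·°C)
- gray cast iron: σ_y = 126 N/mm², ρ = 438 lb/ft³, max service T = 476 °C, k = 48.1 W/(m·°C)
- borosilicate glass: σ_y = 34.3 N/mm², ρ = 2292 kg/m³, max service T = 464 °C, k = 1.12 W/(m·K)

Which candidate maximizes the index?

stainless steel

Screen on constraints: max service T ≥ 623 °C; k ≥ 0.656 W/(m·K). Survivors: tungsten, stainless steel.
Normalizing units and computing the index:
  tungsten: σ_y = 740.0 MPa, ρ = 19300 kg/m³
  stainless steel: σ_y = 425.0 MPa, ρ = 7731 kg/m³
  stainless steel: M = 7.31×10⁻³
  tungsten: M = 4.24×10⁻³
Stainless steel ranks first.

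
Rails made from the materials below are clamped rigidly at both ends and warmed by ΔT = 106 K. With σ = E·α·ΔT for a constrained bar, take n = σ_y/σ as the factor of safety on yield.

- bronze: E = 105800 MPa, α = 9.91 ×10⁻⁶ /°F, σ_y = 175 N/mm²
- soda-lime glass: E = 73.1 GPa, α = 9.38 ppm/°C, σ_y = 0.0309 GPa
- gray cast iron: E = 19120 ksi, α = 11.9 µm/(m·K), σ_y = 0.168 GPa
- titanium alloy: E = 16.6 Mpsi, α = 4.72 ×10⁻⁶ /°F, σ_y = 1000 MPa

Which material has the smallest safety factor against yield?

soda-lime glass

With everything in SI (GPa, ×10⁻⁶/K, MPa):
  bronze: E = 105.8, α = 17.8, σ_y = 175.0 → σ = 200 MPa, n = 0.875
  soda-lime glass: E = 73.10, α = 9.38, σ_y = 30.90 → σ = 72.7 MPa, n = 0.425
  gray cast iron: E = 131.8, α = 11.9, σ_y = 168.0 → σ = 166 MPa, n = 1.01
  titanium alloy: E = 114.5, α = 8.50, σ_y = 1000 → σ = 103 MPa, n = 9.70
The minimum is soda-lime glass at n = 0.425.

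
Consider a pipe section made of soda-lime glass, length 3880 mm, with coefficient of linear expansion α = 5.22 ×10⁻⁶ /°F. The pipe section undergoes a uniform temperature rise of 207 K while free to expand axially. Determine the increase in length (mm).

7.55 mm

Convert α: 5.22×10⁻⁶/°F × (9/5) = 9.40×10⁻⁶/K.
ΔL = α·L₀·ΔT = 9.40×10⁻⁶ × 3880 mm × 207.0 K = 7.55 mm.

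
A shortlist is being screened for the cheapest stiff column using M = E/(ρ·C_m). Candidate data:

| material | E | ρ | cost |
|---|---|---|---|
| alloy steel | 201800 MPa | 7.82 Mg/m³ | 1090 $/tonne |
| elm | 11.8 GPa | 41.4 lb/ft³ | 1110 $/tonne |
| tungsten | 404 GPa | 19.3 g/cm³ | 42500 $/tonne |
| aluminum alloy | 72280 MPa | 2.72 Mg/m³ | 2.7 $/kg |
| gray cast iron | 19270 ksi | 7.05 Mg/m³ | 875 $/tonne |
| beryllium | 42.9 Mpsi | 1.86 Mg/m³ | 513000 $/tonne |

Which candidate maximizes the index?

Putting every candidate on a common basis:
  alloy steel: E = 201.8 GPa, ρ = 7820 kg/m³, cost = 1.090 $/kg
  elm: E = 11.80 GPa, ρ = 663.2 kg/m³, cost = 1.110 $/kg
  tungsten: E = 404.0 GPa, ρ = 19300 kg/m³, cost = 42.50 $/kg
  aluminum alloy: E = 72.28 GPa, ρ = 2720 kg/m³, cost = 2.700 $/kg
  gray cast iron: E = 132.9 GPa, ρ = 7050 kg/m³, cost = 0.8750 $/kg
  beryllium: E = 295.8 GPa, ρ = 1860 kg/m³, cost = 513.0 $/kg
  alloy steel: M = 23.7 MN·m per $
  gray cast iron: M = 21.5 MN·m per $
  elm: M = 16.0 MN·m per $
  aluminum alloy: M = 9.84 MN·m per $
  tungsten: M = 0.493 MN·m per $
  beryllium: M = 0.310 MN·m per $
Alloy steel has the largest M.

alloy steel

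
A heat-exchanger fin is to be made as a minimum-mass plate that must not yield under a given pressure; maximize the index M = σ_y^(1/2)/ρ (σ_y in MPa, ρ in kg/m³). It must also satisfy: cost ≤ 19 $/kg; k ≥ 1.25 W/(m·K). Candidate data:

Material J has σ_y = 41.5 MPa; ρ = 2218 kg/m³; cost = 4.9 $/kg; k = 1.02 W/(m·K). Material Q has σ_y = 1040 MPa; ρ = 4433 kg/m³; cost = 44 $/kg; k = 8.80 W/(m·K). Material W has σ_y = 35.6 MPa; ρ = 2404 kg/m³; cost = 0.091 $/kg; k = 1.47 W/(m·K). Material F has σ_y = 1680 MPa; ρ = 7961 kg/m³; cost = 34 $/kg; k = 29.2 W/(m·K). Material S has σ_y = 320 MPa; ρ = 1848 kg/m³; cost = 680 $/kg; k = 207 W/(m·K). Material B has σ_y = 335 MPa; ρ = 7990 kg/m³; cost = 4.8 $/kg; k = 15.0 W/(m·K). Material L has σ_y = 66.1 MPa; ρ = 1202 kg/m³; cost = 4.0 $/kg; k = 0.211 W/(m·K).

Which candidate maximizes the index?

Screen on constraints: cost ≤ 19 $/kg; k ≥ 1.25 W/(m·K). Survivors: material W, material B.
Evaluate M for each candidate:
  material W: M = 2.48×10⁻³
  material B: M = 2.29×10⁻³
The maximum is for material W.

material W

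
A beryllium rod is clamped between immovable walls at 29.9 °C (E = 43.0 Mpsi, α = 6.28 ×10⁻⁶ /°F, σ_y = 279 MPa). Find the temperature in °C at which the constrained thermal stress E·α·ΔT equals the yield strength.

E = 43.0 Mpsi = 296.5 GPa.
α = 6.28×10⁻⁶/°F × 9/5 = 11.3×10⁻⁶/K.
E·α·ΔT = 279.0 MPa ⇒ ΔT = 279.0 / (296.5×10³ × 11.3×10⁻⁶) = 83.25 K.
T = 29.9 + 83.25 = 113.2 °C.

113 °C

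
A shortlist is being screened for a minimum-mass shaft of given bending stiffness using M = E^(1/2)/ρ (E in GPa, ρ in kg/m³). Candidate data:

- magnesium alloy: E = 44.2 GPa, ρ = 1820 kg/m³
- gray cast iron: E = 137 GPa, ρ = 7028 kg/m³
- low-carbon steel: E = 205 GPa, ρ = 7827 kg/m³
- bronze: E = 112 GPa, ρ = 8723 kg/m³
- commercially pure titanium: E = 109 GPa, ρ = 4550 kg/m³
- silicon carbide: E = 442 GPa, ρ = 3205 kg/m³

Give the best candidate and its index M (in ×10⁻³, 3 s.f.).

silicon carbide, M = 6.56×10⁻³

Computing M directly (units already consistent):
  silicon carbide: M = 6.56×10⁻³
  magnesium alloy: M = 3.65×10⁻³
  commercially pure titanium: M = 2.29×10⁻³
  low-carbon steel: M = 1.83×10⁻³
  gray cast iron: M = 1.67×10⁻³
  bronze: M = 1.21×10⁻³
The maximum is for silicon carbide.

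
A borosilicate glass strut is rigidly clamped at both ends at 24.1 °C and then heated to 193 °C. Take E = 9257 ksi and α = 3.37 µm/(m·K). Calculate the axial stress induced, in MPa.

36.3 MPa

E = 9257 ksi = 63.82 GPa.
ΔT = 168.9 K. Constrained thermal stress σ = E·α·ΔT = 63.82×10³ MPa × 3.37×10⁻⁶ × 168.9 = 36.3 MPa (compressive).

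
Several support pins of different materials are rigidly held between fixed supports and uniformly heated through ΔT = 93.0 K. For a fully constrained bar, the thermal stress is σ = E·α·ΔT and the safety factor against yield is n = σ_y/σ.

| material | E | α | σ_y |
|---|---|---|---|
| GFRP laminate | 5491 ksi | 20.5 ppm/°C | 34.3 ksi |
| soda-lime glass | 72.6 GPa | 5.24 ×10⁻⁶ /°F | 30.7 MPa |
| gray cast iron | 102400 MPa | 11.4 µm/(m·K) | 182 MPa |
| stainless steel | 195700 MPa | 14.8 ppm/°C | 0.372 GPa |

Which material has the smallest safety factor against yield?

In consistent units (E in GPa, α in ×10⁻⁶/K, σ_y in MPa):
  GFRP laminate: E = 37.86, α = 20.5, σ_y = 236.5 → σ = 72.2 MPa, n = 3.28
  soda-lime glass: E = 72.60, α = 9.43, σ_y = 30.70 → σ = 63.7 MPa, n = 0.482
  gray cast iron: E = 102.4, α = 11.4, σ_y = 182.0 → σ = 109 MPa, n = 1.68
  stainless steel: E = 195.7, α = 14.8, σ_y = 372.0 → σ = 269 MPa, n = 1.38
The minimum is soda-lime glass at n = 0.482.

soda-lime glass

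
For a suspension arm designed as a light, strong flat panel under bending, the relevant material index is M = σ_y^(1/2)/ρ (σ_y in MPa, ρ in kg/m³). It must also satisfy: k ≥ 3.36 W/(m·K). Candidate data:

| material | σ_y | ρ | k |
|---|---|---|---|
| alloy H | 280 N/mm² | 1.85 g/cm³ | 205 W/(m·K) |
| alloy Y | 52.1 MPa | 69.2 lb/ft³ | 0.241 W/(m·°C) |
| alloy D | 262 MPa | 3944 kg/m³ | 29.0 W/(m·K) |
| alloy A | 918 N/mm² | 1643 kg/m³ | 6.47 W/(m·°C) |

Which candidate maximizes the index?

alloy A

Screen on constraints: k ≥ 3.36 W/(m·K). Survivors: alloy H, alloy D, alloy A.
In SI units:
  alloy H: σ_y = 280.0 MPa, ρ = 1850 kg/m³
  alloy D: σ_y = 262.0 MPa, ρ = 3944 kg/m³
  alloy A: σ_y = 918.0 MPa, ρ = 1643 kg/m³
  alloy A: M = 18.4×10⁻³
  alloy H: M = 9.04×10⁻³
  alloy D: M = 4.10×10⁻³
Alloy A ranks first.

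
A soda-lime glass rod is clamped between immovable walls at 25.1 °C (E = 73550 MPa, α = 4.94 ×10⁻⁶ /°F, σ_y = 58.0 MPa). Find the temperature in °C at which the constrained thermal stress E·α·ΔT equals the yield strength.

E = 73550 MPa = 73.55 GPa.
α = 4.94×10⁻⁶/°F × 9/5 = 8.89×10⁻⁶/K.
E·α·ΔT = 58.00 MPa ⇒ ΔT = 58.00 / (73.55×10³ × 8.89×10⁻⁶) = 88.68 K.
T = 25.1 + 88.68 = 113.8 °C.

114 °C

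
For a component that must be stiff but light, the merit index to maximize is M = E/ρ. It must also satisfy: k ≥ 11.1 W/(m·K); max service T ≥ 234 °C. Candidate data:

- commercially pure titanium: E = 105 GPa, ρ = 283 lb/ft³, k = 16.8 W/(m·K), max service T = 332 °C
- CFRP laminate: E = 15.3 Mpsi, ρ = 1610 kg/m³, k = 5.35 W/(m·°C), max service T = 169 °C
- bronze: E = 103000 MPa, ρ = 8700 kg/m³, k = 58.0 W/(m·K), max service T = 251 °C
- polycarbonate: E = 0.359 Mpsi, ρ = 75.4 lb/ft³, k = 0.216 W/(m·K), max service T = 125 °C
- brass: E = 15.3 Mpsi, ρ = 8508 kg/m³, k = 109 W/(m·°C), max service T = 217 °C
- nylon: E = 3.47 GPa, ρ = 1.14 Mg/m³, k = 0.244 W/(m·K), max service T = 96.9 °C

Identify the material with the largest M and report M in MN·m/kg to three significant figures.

Screen on constraints: k ≥ 11.1 W/(m·K); max service T ≥ 234 °C. Survivors: commercially pure titanium, bronze.
After converting to SI:
  commercially pure titanium: E = 105.0 GPa, ρ = 4533 kg/m³
  bronze: E = 103.0 GPa, ρ = 8700 kg/m³
  commercially pure titanium: M = 23.2 MN·m/kg
  bronze: M = 11.8 MN·m/kg
Commercially pure titanium ranks first.

commercially pure titanium, M = 23.2 MN·m/kg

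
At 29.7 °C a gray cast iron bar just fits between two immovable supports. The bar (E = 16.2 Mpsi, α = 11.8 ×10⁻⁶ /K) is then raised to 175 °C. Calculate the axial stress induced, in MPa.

192 MPa

E = 16.2 Mpsi = 111.7 GPa.
ΔT = 145.3 K. Constrained thermal stress σ = E·α·ΔT = 111.7×10³ MPa × 11.8×10⁻⁶ × 145.3 = 192 MPa (compressive).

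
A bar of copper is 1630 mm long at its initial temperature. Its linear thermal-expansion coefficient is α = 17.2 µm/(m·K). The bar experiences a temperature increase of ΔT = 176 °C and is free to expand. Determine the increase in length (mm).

4.93 mm

ΔL = α·L₀·ΔT = 17.2×10⁻⁶ × 1630 mm × 176.0 K = 4.93 mm.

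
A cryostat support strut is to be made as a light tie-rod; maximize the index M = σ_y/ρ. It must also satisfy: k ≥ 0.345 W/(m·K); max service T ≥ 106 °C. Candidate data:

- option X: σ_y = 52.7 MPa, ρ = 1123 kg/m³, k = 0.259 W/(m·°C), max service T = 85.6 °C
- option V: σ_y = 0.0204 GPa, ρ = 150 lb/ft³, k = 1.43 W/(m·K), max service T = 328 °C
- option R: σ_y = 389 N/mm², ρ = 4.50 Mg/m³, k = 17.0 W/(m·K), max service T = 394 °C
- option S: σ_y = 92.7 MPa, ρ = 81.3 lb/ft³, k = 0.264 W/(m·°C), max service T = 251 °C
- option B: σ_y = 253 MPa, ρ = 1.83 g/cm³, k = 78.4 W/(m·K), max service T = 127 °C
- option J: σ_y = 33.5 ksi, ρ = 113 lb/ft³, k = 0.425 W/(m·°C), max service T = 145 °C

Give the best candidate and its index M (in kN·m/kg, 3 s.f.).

option B, M = 138 kN·m/kg

Screen on constraints: k ≥ 0.345 W/(m·K); max service T ≥ 106 °C. Survivors: option V, option R, option B, option J.
After converting to SI:
  option V: σ_y = 20.40 MPa, ρ = 2403 kg/m³
  option R: σ_y = 389.0 MPa, ρ = 4500 kg/m³
  option B: σ_y = 253.0 MPa, ρ = 1830 kg/m³
  option J: σ_y = 231.0 MPa, ρ = 1810 kg/m³
  option B: M = 138 kN·m/kg
  option J: M = 128 kN·m/kg
  option R: M = 86.4 kN·m/kg
  option V: M = 8.49 kN·m/kg
Option B ranks first.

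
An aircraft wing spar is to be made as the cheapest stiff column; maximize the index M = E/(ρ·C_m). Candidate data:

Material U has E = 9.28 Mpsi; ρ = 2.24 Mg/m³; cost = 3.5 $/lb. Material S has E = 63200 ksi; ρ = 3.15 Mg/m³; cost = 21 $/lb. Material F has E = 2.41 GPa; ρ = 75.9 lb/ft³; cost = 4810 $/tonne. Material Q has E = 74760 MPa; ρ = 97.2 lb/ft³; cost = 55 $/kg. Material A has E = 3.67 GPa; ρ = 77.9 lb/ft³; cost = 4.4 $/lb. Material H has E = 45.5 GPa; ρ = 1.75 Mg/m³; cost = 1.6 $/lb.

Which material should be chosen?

material H

Putting every candidate on a common basis:
  material U: E = 63.98 GPa, ρ = 2240 kg/m³, cost = 7.716 $/kg
  material S: E = 435.7 GPa, ρ = 3150 kg/m³, cost = 46.30 $/kg
  material F: E = 2.410 GPa, ρ = 1216 kg/m³, cost = 4.810 $/kg
  material Q: E = 74.76 GPa, ρ = 1557 kg/m³, cost = 55.00 $/kg
  material A: E = 3.670 GPa, ρ = 1248 kg/m³, cost = 9.700 $/kg
  material H: E = 45.50 GPa, ρ = 1750 kg/m³, cost = 3.527 $/kg
  material H: M = 7.37 MN·m per $
  material U: M = 3.70 MN·m per $
  material S: M = 2.99 MN·m per $
  material Q: M = 0.873 MN·m per $
  material F: M = 0.412 MN·m per $
  material A: M = 0.303 MN·m per $
Material H has the largest M.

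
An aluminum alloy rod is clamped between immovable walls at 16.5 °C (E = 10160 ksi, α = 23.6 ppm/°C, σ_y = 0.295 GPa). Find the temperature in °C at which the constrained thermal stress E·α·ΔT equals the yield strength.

195 °C

E = 10160 ksi = 70.05 GPa.
σ_y = 0.295 GPa = 295.0 MPa.
E·α·ΔT = 295.0 MPa ⇒ ΔT = 295.0 / (70.05×10³ × 23.6×10⁻⁶) = 178.4 K.
T = 16.5 + 178.4 = 194.9 °C.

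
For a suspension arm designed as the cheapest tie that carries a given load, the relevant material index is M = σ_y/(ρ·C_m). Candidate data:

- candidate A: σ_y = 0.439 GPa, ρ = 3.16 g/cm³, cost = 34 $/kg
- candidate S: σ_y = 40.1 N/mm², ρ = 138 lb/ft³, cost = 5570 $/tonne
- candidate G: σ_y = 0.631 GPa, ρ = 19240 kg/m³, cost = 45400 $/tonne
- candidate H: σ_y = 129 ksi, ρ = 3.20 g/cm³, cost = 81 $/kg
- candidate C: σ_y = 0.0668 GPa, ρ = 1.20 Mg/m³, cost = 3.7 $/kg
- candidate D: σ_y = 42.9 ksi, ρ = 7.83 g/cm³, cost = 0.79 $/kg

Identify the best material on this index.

candidate D

Putting every candidate on a common basis:
  candidate A: σ_y = 439.0 MPa, ρ = 3160 kg/m³, cost = 34.00 $/kg
  candidate S: σ_y = 40.10 MPa, ρ = 2211 kg/m³, cost = 5.570 $/kg
  candidate G: σ_y = 631.0 MPa, ρ = 19240 kg/m³, cost = 45.40 $/kg
  candidate H: σ_y = 889.4 MPa, ρ = 3200 kg/m³, cost = 81.00 $/kg
  candidate C: σ_y = 66.80 MPa, ρ = 1200 kg/m³, cost = 3.700 $/kg
  candidate D: σ_y = 295.8 MPa, ρ = 7830 kg/m³, cost = 0.7900 $/kg
  candidate D: M = 47.8 kN·m per $
  candidate C: M = 15.0 kN·m per $
  candidate A: M = 4.09 kN·m per $
  candidate H: M = 3.43 kN·m per $
  candidate S: M = 3.26 kN·m per $
  candidate G: M = 0.722 kN·m per $
Candidate D ranks first.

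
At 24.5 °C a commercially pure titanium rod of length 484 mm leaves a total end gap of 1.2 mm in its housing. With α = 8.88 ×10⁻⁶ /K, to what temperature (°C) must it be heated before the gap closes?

304 °C

α·L₀·ΔT = 1.2 mm ⇒ ΔT = 1.2 / (8.88×10⁻⁶ × 484.0) = 279.2 K.
T = 24.5 + 279.2 = 303.7 °C.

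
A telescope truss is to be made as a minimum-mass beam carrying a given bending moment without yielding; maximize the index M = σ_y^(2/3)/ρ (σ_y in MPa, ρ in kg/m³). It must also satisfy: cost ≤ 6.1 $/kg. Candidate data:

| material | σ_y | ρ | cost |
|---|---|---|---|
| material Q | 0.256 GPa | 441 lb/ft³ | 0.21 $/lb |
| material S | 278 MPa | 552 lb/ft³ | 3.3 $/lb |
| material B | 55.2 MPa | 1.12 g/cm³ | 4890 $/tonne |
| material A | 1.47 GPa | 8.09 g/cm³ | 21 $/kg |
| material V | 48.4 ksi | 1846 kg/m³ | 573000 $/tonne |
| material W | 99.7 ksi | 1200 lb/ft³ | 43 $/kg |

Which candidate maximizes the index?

material B

Screen on constraints: cost ≤ 6.1 $/kg. Survivors: material Q, material B.
Normalizing units and computing the index:
  material Q: σ_y = 256.0 MPa, ρ = 7064 kg/m³
  material B: σ_y = 55.20 MPa, ρ = 1120 kg/m³
  material B: M = 12.9×10⁻³
  material Q: M = 5.71×10⁻³
Material B ranks first.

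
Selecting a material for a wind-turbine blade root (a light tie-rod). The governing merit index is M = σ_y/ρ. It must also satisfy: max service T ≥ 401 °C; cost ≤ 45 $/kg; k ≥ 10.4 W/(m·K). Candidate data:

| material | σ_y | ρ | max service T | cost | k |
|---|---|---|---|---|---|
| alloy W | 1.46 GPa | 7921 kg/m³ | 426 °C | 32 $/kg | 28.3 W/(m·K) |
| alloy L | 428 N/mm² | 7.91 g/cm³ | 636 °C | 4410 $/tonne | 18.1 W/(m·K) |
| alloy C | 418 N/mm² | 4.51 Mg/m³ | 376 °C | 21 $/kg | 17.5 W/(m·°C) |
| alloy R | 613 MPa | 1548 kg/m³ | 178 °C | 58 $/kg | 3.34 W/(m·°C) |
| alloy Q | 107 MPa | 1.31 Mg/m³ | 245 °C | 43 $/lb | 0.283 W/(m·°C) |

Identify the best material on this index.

Screen on constraints: max service T ≥ 401 °C; cost ≤ 45 $/kg; k ≥ 10.4 W/(m·K). Survivors: alloy W, alloy L.
In SI units:
  alloy W: σ_y = 1460 MPa, ρ = 7921 kg/m³
  alloy L: σ_y = 428.0 MPa, ρ = 7910 kg/m³
  alloy W: M = 184 kN·m/kg
  alloy L: M = 54.1 kN·m/kg
Highest index: alloy W.

alloy W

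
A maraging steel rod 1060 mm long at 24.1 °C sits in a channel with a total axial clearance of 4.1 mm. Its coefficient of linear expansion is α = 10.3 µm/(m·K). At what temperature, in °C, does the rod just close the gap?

400 °C

α·L₀·ΔT = 4.1 mm ⇒ ΔT = 4.1 / (10.3×10⁻⁶ × 1060.0) = 375.5 K.
T = 24.1 + 375.5 = 399.6 °C.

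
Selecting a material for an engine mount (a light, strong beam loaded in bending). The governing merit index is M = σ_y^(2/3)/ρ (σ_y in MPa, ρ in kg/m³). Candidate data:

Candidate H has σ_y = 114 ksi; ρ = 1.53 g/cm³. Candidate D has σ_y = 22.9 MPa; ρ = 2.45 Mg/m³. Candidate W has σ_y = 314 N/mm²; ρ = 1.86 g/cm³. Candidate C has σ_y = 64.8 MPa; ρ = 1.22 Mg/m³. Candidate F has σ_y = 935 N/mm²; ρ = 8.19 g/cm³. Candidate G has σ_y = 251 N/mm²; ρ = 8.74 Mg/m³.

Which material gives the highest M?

candidate H

In SI units:
  candidate H: σ_y = 786.0 MPa, ρ = 1530 kg/m³
  candidate D: σ_y = 22.90 MPa, ρ = 2450 kg/m³
  candidate W: σ_y = 314.0 MPa, ρ = 1860 kg/m³
  candidate C: σ_y = 64.80 MPa, ρ = 1220 kg/m³
  candidate F: σ_y = 935.0 MPa, ρ = 8190 kg/m³
  candidate G: σ_y = 251.0 MPa, ρ = 8740 kg/m³
  candidate H: M = 55.7×10⁻³
  candidate W: M = 24.8×10⁻³
  candidate C: M = 13.2×10⁻³
  candidate F: M = 11.7×10⁻³
  candidate G: M = 4.55×10⁻³
  candidate D: M = 3.29×10⁻³
Highest index: candidate H.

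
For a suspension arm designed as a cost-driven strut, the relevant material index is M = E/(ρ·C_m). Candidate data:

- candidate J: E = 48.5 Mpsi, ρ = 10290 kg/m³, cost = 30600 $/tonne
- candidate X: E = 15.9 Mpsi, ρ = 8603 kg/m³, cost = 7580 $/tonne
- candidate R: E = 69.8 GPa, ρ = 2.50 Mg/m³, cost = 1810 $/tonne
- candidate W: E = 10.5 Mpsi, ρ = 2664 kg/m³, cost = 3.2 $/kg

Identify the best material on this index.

After converting to SI:
  candidate J: E = 334.4 GPa, ρ = 10290 kg/m³, cost = 30.60 $/kg
  candidate X: E = 109.6 GPa, ρ = 8603 kg/m³, cost = 7.580 $/kg
  candidate R: E = 69.80 GPa, ρ = 2500 kg/m³, cost = 1.810 $/kg
  candidate W: E = 72.39 GPa, ρ = 2664 kg/m³, cost = 3.200 $/kg
  candidate R: M = 15.4 MN·m per $
  candidate W: M = 8.49 MN·m per $
  candidate X: M = 1.68 MN·m per $
  candidate J: M = 1.06 MN·m per $
Candidate R has the largest M.

candidate R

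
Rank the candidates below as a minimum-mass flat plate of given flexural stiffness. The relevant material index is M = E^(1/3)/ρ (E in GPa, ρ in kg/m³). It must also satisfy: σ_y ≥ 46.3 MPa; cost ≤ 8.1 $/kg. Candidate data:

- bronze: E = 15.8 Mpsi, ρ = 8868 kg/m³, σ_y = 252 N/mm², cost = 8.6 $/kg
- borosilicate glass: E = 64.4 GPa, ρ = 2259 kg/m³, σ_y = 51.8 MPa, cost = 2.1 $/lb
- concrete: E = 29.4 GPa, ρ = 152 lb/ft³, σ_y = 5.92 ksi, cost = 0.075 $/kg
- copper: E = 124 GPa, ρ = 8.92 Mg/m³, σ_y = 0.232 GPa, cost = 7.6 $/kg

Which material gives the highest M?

Screen on constraints: σ_y ≥ 46.3 MPa; cost ≤ 8.1 $/kg. Survivors: borosilicate glass, copper.
Normalizing units and computing the index:
  borosilicate glass: E = 64.40 GPa, ρ = 2259 kg/m³
  copper: E = 124.0 GPa, ρ = 8920 kg/m³
  borosilicate glass: M = 1.77×10⁻³
  copper: M = 0.559×10⁻³
Highest index: borosilicate glass.

borosilicate glass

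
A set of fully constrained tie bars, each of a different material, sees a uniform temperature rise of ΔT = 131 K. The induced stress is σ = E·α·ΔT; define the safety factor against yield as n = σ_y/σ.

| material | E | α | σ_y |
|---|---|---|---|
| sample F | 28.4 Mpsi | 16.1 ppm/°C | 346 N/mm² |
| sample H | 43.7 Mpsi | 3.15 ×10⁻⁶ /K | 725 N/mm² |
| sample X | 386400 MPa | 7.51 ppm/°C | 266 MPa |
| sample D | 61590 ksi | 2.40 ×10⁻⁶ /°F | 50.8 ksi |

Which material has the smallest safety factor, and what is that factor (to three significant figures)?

sample X, n = 0.700

In consistent units (E in GPa, α in ×10⁻⁶/K, σ_y in MPa):
  sample F: E = 195.8, α = 16.1, σ_y = 346.0 → σ = 413 MPa, n = 0.838
  sample H: E = 301.3, α = 3.15, σ_y = 725.0 → σ = 124 MPa, n = 5.83
  sample X: E = 386.4, α = 7.51, σ_y = 266.0 → σ = 380 MPa, n = 0.700
  sample D: E = 424.6, α = 4.32, σ_y = 350.3 → σ = 240 MPa, n = 1.46
The minimum is sample X at n = 0.700.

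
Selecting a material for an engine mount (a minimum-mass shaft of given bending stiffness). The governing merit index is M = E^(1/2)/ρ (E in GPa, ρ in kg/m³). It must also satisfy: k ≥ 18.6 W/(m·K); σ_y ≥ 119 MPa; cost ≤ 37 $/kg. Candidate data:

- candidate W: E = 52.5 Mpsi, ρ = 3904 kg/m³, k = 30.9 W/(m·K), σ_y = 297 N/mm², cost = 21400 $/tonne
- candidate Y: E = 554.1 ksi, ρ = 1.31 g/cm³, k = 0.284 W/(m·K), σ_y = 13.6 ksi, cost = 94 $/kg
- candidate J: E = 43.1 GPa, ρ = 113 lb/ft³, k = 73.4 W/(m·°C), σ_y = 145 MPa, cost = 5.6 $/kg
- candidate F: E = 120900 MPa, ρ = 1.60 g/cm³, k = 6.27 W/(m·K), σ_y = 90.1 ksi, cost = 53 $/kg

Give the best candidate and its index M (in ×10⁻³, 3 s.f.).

Screen on constraints: k ≥ 18.6 W/(m·K); σ_y ≥ 119 MPa; cost ≤ 37 $/kg. Survivors: candidate W, candidate J.
In SI units:
  candidate W: E = 362.0 GPa, ρ = 3904 kg/m³
  candidate J: E = 43.10 GPa, ρ = 1810 kg/m³
  candidate W: M = 4.87×10⁻³
  candidate J: M = 3.63×10⁻³
Highest index: candidate W.

candidate W, M = 4.87×10⁻³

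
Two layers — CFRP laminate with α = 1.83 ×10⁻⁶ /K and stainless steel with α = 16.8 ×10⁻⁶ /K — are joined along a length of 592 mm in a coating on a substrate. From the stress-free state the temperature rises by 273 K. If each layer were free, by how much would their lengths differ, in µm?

2420 µm

Δα = |1.83 − 16.8|×10⁻⁶/K = 15.0×10⁻⁶/K.
ΔL_mismatch = Δα·L·ΔT = 15.0×10⁻⁶ × 592.0 mm × 273.0 K = 2420 µm.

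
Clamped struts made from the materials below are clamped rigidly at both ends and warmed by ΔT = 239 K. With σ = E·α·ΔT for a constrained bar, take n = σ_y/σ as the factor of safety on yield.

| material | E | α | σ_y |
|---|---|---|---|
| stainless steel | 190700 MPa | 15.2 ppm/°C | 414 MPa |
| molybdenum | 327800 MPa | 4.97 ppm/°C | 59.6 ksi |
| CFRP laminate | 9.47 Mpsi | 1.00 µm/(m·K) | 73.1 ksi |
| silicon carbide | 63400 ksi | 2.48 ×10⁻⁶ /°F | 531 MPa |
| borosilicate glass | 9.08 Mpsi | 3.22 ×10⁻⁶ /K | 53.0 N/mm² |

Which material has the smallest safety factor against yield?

In consistent units (E in GPa, α in ×10⁻⁶/K, σ_y in MPa):
  stainless steel: E = 190.7, α = 15.2, σ_y = 414.0 → σ = 693 MPa, n = 0.598
  molybdenum: E = 327.8, α = 4.97, σ_y = 410.9 → σ = 389 MPa, n = 1.06
  CFRP laminate: E = 65.29, α = 1.00, σ_y = 504.0 → σ = 15.6 MPa, n = 32.3
  silicon carbide: E = 437.1, α = 4.46, σ_y = 531.0 → σ = 466 MPa, n = 1.14
  borosilicate glass: E = 62.60, α = 3.22, σ_y = 53.00 → σ = 48.2 MPa, n = 1.10
Smallest n: stainless steel with n = 0.598.

stainless steel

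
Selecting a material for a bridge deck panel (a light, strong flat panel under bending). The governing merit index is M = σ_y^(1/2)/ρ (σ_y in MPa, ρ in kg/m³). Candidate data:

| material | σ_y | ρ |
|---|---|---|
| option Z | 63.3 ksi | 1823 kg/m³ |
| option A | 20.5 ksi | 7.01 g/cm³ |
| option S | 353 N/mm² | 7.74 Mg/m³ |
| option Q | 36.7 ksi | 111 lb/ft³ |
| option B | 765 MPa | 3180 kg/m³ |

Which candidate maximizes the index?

After converting to SI:
  option Z: σ_y = 436.4 MPa, ρ = 1823 kg/m³
  option A: σ_y = 141.3 MPa, ρ = 7010 kg/m³
  option S: σ_y = 353.0 MPa, ρ = 7740 kg/m³
  option Q: σ_y = 253.0 MPa, ρ = 1778 kg/m³
  option B: σ_y = 765.0 MPa, ρ = 3180 kg/m³
  option Z: M = 11.5×10⁻³
  option Q: M = 8.95×10⁻³
  option B: M = 8.70×10⁻³
  option S: M = 2.43×10⁻³
  option A: M = 1.70×10⁻³
Option Z ranks first.

option Z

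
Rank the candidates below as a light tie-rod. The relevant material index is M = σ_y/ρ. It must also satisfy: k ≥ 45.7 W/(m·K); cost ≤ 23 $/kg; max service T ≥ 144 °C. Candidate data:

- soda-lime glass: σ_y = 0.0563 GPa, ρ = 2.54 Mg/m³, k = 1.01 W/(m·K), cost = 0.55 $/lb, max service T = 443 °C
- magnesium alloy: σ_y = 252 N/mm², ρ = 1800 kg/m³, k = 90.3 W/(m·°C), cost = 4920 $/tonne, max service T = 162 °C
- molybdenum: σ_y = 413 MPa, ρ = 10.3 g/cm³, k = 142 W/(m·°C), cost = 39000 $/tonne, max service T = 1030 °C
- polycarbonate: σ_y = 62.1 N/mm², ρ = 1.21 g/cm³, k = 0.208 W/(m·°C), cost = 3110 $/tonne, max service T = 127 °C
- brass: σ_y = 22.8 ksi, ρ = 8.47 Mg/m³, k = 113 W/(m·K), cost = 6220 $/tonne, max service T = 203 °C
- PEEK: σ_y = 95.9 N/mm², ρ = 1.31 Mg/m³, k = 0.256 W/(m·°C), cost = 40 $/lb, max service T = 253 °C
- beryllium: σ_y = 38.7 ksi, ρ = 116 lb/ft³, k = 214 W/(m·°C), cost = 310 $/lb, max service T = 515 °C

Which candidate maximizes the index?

Screen on constraints: k ≥ 45.7 W/(m·K); cost ≤ 23 $/kg; max service T ≥ 144 °C. Survivors: magnesium alloy, brass.
Normalizing units and computing the index:
  magnesium alloy: σ_y = 252.0 MPa, ρ = 1800 kg/m³
  brass: σ_y = 157.2 MPa, ρ = 8470 kg/m³
  magnesium alloy: M = 140 kN·m/kg
  brass: M = 18.6 kN·m/kg
Magnesium alloy ranks first.

magnesium alloy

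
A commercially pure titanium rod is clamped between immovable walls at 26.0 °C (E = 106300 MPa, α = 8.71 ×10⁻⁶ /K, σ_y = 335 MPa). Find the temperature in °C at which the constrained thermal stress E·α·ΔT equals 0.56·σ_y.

E = 106300 MPa = 106.3 GPa.
E·α·ΔT = 187.6 MPa ⇒ ΔT = 187.6 / (106.3×10³ × 8.71×10⁻⁶) = 202.6 K.
T = 26.0 + 202.6 = 228.6 °C.

229 °C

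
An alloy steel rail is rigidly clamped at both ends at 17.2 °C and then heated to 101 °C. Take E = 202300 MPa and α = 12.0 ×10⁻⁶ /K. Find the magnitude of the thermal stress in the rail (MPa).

E = 202300 MPa = 202.3 GPa.
ΔT = 83.80 K. Constrained thermal stress σ = E·α·ΔT = 202.3×10³ MPa × 12.0×10⁻⁶ × 83.80 = 203 MPa (compressive).

203 MPa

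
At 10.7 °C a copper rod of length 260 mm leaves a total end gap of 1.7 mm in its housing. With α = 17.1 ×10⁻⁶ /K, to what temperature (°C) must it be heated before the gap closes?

α·L₀·ΔT = 1.7 mm ⇒ ΔT = 1.7 / (17.1×10⁻⁶ × 260.0) = 382.4 K.
T = 10.7 + 382.4 = 393.1 °C.

393 °C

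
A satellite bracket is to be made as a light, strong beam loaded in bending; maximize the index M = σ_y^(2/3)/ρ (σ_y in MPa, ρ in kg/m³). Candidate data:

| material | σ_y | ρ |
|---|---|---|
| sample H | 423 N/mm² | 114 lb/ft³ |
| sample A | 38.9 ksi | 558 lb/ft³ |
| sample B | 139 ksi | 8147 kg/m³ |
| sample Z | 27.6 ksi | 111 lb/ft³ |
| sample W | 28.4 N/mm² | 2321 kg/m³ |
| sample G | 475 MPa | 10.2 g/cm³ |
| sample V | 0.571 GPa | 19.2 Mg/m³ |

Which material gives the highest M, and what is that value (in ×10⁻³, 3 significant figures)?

sample H, M = 30.9×10⁻³

Normalizing units and computing the index:
  sample H: σ_y = 423.0 MPa, ρ = 1826 kg/m³
  sample A: σ_y = 268.2 MPa, ρ = 8938 kg/m³
  sample B: σ_y = 958.4 MPa, ρ = 8147 kg/m³
  sample Z: σ_y = 190.3 MPa, ρ = 1778 kg/m³
  sample W: σ_y = 28.40 MPa, ρ = 2321 kg/m³
  sample G: σ_y = 475.0 MPa, ρ = 10200 kg/m³
  sample V: σ_y = 571.0 MPa, ρ = 19200 kg/m³
  sample H: M = 30.9×10⁻³
  sample Z: M = 18.6×10⁻³
  sample B: M = 11.9×10⁻³
  sample G: M = 5.97×10⁻³
  sample A: M = 4.65×10⁻³
  sample W: M = 4.01×10⁻³
  sample V: M = 3.58×10⁻³
Sample H ranks first.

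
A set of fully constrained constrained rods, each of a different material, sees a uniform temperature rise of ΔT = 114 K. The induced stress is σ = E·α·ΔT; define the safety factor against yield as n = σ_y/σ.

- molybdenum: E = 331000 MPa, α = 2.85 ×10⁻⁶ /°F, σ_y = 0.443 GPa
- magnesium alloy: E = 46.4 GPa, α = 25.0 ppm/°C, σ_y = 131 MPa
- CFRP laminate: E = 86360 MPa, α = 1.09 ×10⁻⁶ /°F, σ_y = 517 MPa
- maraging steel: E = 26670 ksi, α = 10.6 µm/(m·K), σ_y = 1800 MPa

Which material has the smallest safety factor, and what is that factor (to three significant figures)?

magnesium alloy, n = 0.991

In consistent units (E in GPa, α in ×10⁻⁶/K, σ_y in MPa):
  molybdenum: E = 331.0, α = 5.13, σ_y = 443.0 → σ = 194 MPa, n = 2.29
  magnesium alloy: E = 46.40, α = 25.0, σ_y = 131.0 → σ = 132 MPa, n = 0.991
  CFRP laminate: E = 86.36, α = 1.96, σ_y = 517.0 → σ = 19.3 MPa, n = 26.8
  maraging steel: E = 183.9, α = 10.6, σ_y = 1800 → σ = 222 MPa, n = 8.10
Smallest n: magnesium alloy with n = 0.991.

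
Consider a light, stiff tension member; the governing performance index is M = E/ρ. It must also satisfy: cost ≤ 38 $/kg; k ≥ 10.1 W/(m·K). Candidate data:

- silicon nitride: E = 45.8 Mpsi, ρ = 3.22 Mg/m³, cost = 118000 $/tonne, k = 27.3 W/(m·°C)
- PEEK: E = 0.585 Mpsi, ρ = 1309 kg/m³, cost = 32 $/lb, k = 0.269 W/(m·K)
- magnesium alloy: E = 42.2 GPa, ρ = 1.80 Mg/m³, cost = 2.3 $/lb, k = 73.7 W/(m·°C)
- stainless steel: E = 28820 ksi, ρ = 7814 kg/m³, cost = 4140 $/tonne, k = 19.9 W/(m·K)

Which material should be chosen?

stainless steel

Screen on constraints: cost ≤ 38 $/kg; k ≥ 10.1 W/(m·K). Survivors: magnesium alloy, stainless steel.
Normalizing units and computing the index:
  magnesium alloy: E = 42.20 GPa, ρ = 1800 kg/m³
  stainless steel: E = 198.7 GPa, ρ = 7814 kg/m³
  stainless steel: M = 25.4 MN·m/kg
  magnesium alloy: M = 23.4 MN·m/kg
Stainless steel has the largest M.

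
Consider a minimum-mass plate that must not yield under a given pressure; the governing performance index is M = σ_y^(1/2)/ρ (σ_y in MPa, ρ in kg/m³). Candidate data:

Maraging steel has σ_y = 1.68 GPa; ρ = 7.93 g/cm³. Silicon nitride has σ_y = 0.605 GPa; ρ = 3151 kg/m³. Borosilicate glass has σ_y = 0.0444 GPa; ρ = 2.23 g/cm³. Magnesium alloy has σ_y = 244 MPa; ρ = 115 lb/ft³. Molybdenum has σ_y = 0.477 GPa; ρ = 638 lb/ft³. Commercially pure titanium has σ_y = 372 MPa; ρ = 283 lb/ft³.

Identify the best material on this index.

magnesium alloy

Normalizing units and computing the index:
  maraging steel: σ_y = 1680 MPa, ρ = 7930 kg/m³
  silicon nitride: σ_y = 605.0 MPa, ρ = 3151 kg/m³
  borosilicate glass: σ_y = 44.40 MPa, ρ = 2230 kg/m³
  magnesium alloy: σ_y = 244.0 MPa, ρ = 1842 kg/m³
  molybdenum: σ_y = 477.0 MPa, ρ = 10220 kg/m³
  commercially pure titanium: σ_y = 372.0 MPa, ρ = 4533 kg/m³
  magnesium alloy: M = 8.48×10⁻³
  silicon nitride: M = 7.81×10⁻³
  maraging steel: M = 5.17×10⁻³
  commercially pure titanium: M = 4.25×10⁻³
  borosilicate glass: M = 2.99×10⁻³
  molybdenum: M = 2.14×10⁻³
The maximum is for magnesium alloy.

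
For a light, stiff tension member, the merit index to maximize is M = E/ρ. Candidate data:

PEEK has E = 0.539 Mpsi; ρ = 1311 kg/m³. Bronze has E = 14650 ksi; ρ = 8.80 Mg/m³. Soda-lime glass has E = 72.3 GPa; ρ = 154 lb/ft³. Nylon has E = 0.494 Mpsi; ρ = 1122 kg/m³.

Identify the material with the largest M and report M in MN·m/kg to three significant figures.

soda-lime glass, M = 29.3 MN·m/kg

Normalizing units and computing the index:
  PEEK: E = 3.716 GPa, ρ = 1311 kg/m³
  bronze: E = 101.0 GPa, ρ = 8800 kg/m³
  soda-lime glass: E = 72.30 GPa, ρ = 2467 kg/m³
  nylon: E = 3.406 GPa, ρ = 1122 kg/m³
  soda-lime glass: M = 29.3 MN·m/kg
  bronze: M = 11.5 MN·m/kg
  nylon: M = 3.04 MN·m/kg
  PEEK: M = 2.83 MN·m/kg
The maximum is for soda-lime glass.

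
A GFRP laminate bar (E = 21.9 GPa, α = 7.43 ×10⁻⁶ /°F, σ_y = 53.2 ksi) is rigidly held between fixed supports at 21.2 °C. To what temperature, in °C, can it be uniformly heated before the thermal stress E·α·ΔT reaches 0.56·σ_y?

723 °C

α = 7.43×10⁻⁶/°F × 9/5 = 13.4×10⁻⁶/K.
σ_y = 53.2 ksi = 366.8 MPa.
E·α·ΔT = 205.4 MPa ⇒ ΔT = 205.4 / (21.90×10³ × 13.4×10⁻⁶) = 701.3 K.
T = 21.2 + 701.3 = 722.5 °C.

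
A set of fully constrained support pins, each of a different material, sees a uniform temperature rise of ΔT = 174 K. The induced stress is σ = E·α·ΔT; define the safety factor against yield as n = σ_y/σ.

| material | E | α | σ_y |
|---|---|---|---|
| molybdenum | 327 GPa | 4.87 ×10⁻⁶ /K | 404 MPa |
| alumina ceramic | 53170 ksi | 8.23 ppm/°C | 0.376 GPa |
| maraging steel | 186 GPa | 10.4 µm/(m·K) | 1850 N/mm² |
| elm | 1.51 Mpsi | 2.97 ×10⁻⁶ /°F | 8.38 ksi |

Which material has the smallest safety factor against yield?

In consistent units (E in GPa, α in ×10⁻⁶/K, σ_y in MPa):
  molybdenum: E = 327.0, α = 4.87, σ_y = 404.0 → σ = 277 MPa, n = 1.46
  alumina ceramic: E = 366.6, α = 8.23, σ_y = 376.0 → σ = 525 MPa, n = 0.716
  maraging steel: E = 186.0, α = 10.4, σ_y = 1850 → σ = 337 MPa, n = 5.50
  elm: E = 10.41, α = 5.35, σ_y = 57.78 → σ = 9.68 MPa, n = 5.97
Alumina ceramic has the lowest safety factor, n = 0.716.

alumina ceramic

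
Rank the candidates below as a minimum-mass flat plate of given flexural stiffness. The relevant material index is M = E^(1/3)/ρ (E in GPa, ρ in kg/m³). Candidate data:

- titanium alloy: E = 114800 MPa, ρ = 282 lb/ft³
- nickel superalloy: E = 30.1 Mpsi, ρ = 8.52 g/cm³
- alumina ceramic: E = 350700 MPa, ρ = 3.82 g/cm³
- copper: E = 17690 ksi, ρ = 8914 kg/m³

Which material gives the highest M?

alumina ceramic

Putting every candidate on a common basis:
  titanium alloy: E = 114.8 GPa, ρ = 4517 kg/m³
  nickel superalloy: E = 207.5 GPa, ρ = 8520 kg/m³
  alumina ceramic: E = 350.7 GPa, ρ = 3820 kg/m³
  copper: E = 122.0 GPa, ρ = 8914 kg/m³
  alumina ceramic: M = 1.85×10⁻³
  titanium alloy: M = 1.08×10⁻³
  nickel superalloy: M = 0.695×10⁻³
  copper: M = 0.556×10⁻³
Highest index: alumina ceramic.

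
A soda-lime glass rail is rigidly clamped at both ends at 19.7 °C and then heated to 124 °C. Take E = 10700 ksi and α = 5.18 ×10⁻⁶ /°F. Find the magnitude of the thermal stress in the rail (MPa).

E = 10700 ksi = 73.77 GPa.
α = 5.18×10⁻⁶/°F × 9/5 = 9.32×10⁻⁶/K.
ΔT = 104.3 K. Constrained thermal stress σ = E·α·ΔT = 73.77×10³ MPa × 9.32×10⁻⁶ × 104.3 = 71.7 MPa (compressive).

71.7 MPa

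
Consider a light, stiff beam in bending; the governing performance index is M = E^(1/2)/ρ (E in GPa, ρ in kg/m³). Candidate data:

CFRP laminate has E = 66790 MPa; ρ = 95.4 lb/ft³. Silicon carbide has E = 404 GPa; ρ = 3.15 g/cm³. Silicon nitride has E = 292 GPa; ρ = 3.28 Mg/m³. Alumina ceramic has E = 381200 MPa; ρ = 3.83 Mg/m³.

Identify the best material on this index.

Putting every candidate on a common basis:
  CFRP laminate: E = 66.79 GPa, ρ = 1528 kg/m³
  silicon carbide: E = 404.0 GPa, ρ = 3150 kg/m³
  silicon nitride: E = 292.0 GPa, ρ = 3280 kg/m³
  alumina ceramic: E = 381.2 GPa, ρ = 3830 kg/m³
  silicon carbide: M = 6.38×10⁻³
  CFRP laminate: M = 5.35×10⁻³
  silicon nitride: M = 5.21×10⁻³
  alumina ceramic: M = 5.10×10⁻³
Silicon carbide has the largest M.

silicon carbide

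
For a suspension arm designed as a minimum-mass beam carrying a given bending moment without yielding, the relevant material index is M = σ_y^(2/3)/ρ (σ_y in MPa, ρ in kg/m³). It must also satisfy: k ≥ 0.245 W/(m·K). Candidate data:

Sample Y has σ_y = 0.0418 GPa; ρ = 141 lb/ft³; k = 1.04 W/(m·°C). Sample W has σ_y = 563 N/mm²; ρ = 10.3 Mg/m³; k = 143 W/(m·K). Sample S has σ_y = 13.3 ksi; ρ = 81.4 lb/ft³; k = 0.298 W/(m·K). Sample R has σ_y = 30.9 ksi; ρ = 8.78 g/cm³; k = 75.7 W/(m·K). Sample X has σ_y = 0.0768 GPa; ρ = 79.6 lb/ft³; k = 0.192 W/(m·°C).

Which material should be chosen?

Screen on constraints: k ≥ 0.245 W/(m·K). Survivors: sample Y, sample W, sample S, sample R.
Convert each candidate to consistent units, then evaluate M:
  sample Y: σ_y = 41.80 MPa, ρ = 2259 kg/m³
  sample W: σ_y = 563.0 MPa, ρ = 10300 kg/m³
  sample S: σ_y = 91.70 MPa, ρ = 1304 kg/m³
  sample R: σ_y = 213.0 MPa, ρ = 8780 kg/m³
  sample S: M = 15.6×10⁻³
  sample W: M = 6.62×10⁻³
  sample Y: M = 5.33×10⁻³
  sample R: M = 4.06×10⁻³
The maximum is for sample S.

sample S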